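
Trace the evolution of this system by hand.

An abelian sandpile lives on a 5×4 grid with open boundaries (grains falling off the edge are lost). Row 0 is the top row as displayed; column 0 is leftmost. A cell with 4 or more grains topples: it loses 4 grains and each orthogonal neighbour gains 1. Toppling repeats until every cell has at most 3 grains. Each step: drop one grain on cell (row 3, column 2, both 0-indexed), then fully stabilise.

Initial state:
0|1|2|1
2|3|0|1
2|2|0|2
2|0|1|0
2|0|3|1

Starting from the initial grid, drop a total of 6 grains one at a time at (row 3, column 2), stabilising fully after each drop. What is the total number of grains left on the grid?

k=0  0|1|2|1
2|3|0|1
2|2|0|2
2|0|1|0
2|0|3|1
k=1  0|1|2|1
2|3|0|1
2|2|0|2
2|0|2|0
2|0|3|1
k=2  0|1|2|1
2|3|0|1
2|2|0|2
2|0|3|0
2|0|3|1
k=3  0|1|2|1
2|3|0|1
2|2|1|2
2|1|1|1
2|1|0|2
k=4  0|1|2|1
2|3|0|1
2|2|1|2
2|1|2|1
2|1|0|2
k=5  0|1|2|1
2|3|0|1
2|2|1|2
2|1|3|1
2|1|0|2
k=6  0|1|2|1
2|3|0|1
2|2|2|2
2|2|0|2
2|1|1|2

30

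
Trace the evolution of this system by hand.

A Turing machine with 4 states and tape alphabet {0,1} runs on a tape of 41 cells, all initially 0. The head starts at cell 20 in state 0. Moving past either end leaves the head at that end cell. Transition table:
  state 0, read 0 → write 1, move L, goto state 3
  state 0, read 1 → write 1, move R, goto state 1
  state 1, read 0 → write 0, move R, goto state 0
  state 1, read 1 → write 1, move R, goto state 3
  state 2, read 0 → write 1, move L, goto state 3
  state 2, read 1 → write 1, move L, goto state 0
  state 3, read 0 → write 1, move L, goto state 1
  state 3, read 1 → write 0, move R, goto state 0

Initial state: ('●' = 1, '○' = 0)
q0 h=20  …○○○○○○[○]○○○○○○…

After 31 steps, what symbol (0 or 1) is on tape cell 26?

0) q0 h=20  …○○○○○○[○]○○○○○○…
1) q3 h=19  …○○○○○○[○]●○○○○○…
2) q1 h=18  …○○○○○○[○]●●○○○○…
3) q0 h=19  …○○○○○○[●]●○○○○○…
4) q1 h=20  …○○○○○●[●]○○○○○○…
5) q3 h=21  …○○○○●●[○]○○○○○○…
6) q1 h=20  …○○○○○●[●]●○○○○○…
7) q3 h=21  …○○○○●●[●]○○○○○○…
8) q0 h=22  …○○○●●○[○]○○○○○○…
9) q3 h=21  …○○○○●●[○]●○○○○○…
10) q1 h=20  …○○○○○●[●]●●○○○○…
11) q3 h=21  …○○○○●●[●]●○○○○○…
12) q0 h=22  …○○○●●○[●]○○○○○○…
13) q1 h=23  …○○●●○●[○]○○○○○○…
14) q0 h=24  …○●●○●○[○]○○○○○○…
15) q3 h=23  …○○●●○●[○]●○○○○○…
16) q1 h=22  …○○○●●○[●]●●○○○○…
17) q3 h=23  …○○●●○●[●]●○○○○○…
18) q0 h=24  …○●●○●○[●]○○○○○○…
19) q1 h=25  …●●○●○●[○]○○○○○○…
20) q0 h=26  …●○●○●○[○]○○○○○○…
21) q3 h=25  …●●○●○●[○]●○○○○○…
22) q1 h=24  …○●●○●○[●]●●○○○○…
23) q3 h=25  …●●○●○●[●]●○○○○○…
24) q0 h=26  …●○●○●○[●]○○○○○○…
25) q1 h=27  …○●○●○●[○]○○○○○○…
26) q0 h=28  …●○●○●○[○]○○○○○○…
27) q3 h=27  …○●○●○●[○]●○○○○○…
28) q1 h=26  …●○●○●○[●]●●○○○○…
29) q3 h=27  …○●○●○●[●]●○○○○○…
30) q0 h=28  …●○●○●○[●]○○○○○○…
31) q1 h=29  …○●○●○●[○]○○○○○○…

1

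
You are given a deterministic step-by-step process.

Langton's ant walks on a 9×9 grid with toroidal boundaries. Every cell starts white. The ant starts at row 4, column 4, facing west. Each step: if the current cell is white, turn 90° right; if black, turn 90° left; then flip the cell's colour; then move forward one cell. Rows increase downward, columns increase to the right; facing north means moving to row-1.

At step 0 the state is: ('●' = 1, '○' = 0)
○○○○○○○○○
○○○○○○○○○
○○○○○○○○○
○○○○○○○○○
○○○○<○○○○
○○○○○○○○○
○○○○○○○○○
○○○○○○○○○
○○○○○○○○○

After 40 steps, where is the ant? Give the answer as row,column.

4,6

[0] ○○○○○○○○○
○○○○○○○○○
○○○○○○○○○
○○○○○○○○○
○○○○<○○○○
○○○○○○○○○
○○○○○○○○○
○○○○○○○○○
○○○○○○○○○
[1] ○○○○○○○○○
○○○○○○○○○
○○○○○○○○○
○○○○^○○○○
○○○○●○○○○
○○○○○○○○○
○○○○○○○○○
○○○○○○○○○
○○○○○○○○○
[2] ○○○○○○○○○
○○○○○○○○○
○○○○○○○○○
○○○○●>○○○
○○○○●○○○○
○○○○○○○○○
○○○○○○○○○
○○○○○○○○○
○○○○○○○○○
[3] ○○○○○○○○○
○○○○○○○○○
○○○○○○○○○
○○○○●●○○○
○○○○●v○○○
○○○○○○○○○
○○○○○○○○○
○○○○○○○○○
○○○○○○○○○
[4] ○○○○○○○○○
○○○○○○○○○
○○○○○○○○○
○○○○●●○○○
○○○○<●○○○
○○○○○○○○○
○○○○○○○○○
○○○○○○○○○
○○○○○○○○○
[5] ○○○○○○○○○
○○○○○○○○○
○○○○○○○○○
○○○○●●○○○
○○○○○●○○○
○○○○v○○○○
○○○○○○○○○
○○○○○○○○○
○○○○○○○○○
[6] ○○○○○○○○○
○○○○○○○○○
○○○○○○○○○
○○○○●●○○○
○○○○○●○○○
○○○<●○○○○
○○○○○○○○○
○○○○○○○○○
○○○○○○○○○
[7] ○○○○○○○○○
○○○○○○○○○
○○○○○○○○○
○○○○●●○○○
○○○^○●○○○
○○○●●○○○○
○○○○○○○○○
○○○○○○○○○
○○○○○○○○○
[8] ○○○○○○○○○
○○○○○○○○○
○○○○○○○○○
○○○○●●○○○
○○○●>●○○○
○○○●●○○○○
○○○○○○○○○
○○○○○○○○○
○○○○○○○○○
[9] ○○○○○○○○○
○○○○○○○○○
○○○○○○○○○
○○○○●●○○○
○○○●●●○○○
○○○●v○○○○
○○○○○○○○○
○○○○○○○○○
○○○○○○○○○
[10] ○○○○○○○○○
○○○○○○○○○
○○○○○○○○○
○○○○●●○○○
○○○●●●○○○
○○○●○>○○○
○○○○○○○○○
○○○○○○○○○
○○○○○○○○○
[11] ○○○○○○○○○
○○○○○○○○○
○○○○○○○○○
○○○○●●○○○
○○○●●●○○○
○○○●○●○○○
○○○○○v○○○
○○○○○○○○○
○○○○○○○○○
[12] ○○○○○○○○○
○○○○○○○○○
○○○○○○○○○
○○○○●●○○○
○○○●●●○○○
○○○●○●○○○
○○○○<●○○○
○○○○○○○○○
○○○○○○○○○
[13] ○○○○○○○○○
○○○○○○○○○
○○○○○○○○○
○○○○●●○○○
○○○●●●○○○
○○○●^●○○○
○○○○●●○○○
○○○○○○○○○
○○○○○○○○○
[14] ○○○○○○○○○
○○○○○○○○○
○○○○○○○○○
○○○○●●○○○
○○○●●●○○○
○○○●●>○○○
○○○○●●○○○
○○○○○○○○○
○○○○○○○○○
[15] ○○○○○○○○○
○○○○○○○○○
○○○○○○○○○
○○○○●●○○○
○○○●●^○○○
○○○●●○○○○
○○○○●●○○○
○○○○○○○○○
○○○○○○○○○
[16] ○○○○○○○○○
○○○○○○○○○
○○○○○○○○○
○○○○●●○○○
○○○●<○○○○
○○○●●○○○○
○○○○●●○○○
○○○○○○○○○
○○○○○○○○○
[17] ○○○○○○○○○
○○○○○○○○○
○○○○○○○○○
○○○○●●○○○
○○○●○○○○○
○○○●v○○○○
○○○○●●○○○
○○○○○○○○○
○○○○○○○○○
[18] ○○○○○○○○○
○○○○○○○○○
○○○○○○○○○
○○○○●●○○○
○○○●○○○○○
○○○●○>○○○
○○○○●●○○○
○○○○○○○○○
○○○○○○○○○
[19] ○○○○○○○○○
○○○○○○○○○
○○○○○○○○○
○○○○●●○○○
○○○●○○○○○
○○○●○●○○○
○○○○●v○○○
○○○○○○○○○
○○○○○○○○○
[20] ○○○○○○○○○
○○○○○○○○○
○○○○○○○○○
○○○○●●○○○
○○○●○○○○○
○○○●○●○○○
○○○○●○>○○
○○○○○○○○○
○○○○○○○○○
[21] ○○○○○○○○○
○○○○○○○○○
○○○○○○○○○
○○○○●●○○○
○○○●○○○○○
○○○●○●○○○
○○○○●○●○○
○○○○○○v○○
○○○○○○○○○
[22] ○○○○○○○○○
○○○○○○○○○
○○○○○○○○○
○○○○●●○○○
○○○●○○○○○
○○○●○●○○○
○○○○●○●○○
○○○○○<●○○
○○○○○○○○○
[23] ○○○○○○○○○
○○○○○○○○○
○○○○○○○○○
○○○○●●○○○
○○○●○○○○○
○○○●○●○○○
○○○○●^●○○
○○○○○●●○○
○○○○○○○○○
[24] ○○○○○○○○○
○○○○○○○○○
○○○○○○○○○
○○○○●●○○○
○○○●○○○○○
○○○●○●○○○
○○○○●●>○○
○○○○○●●○○
○○○○○○○○○
[25] ○○○○○○○○○
○○○○○○○○○
○○○○○○○○○
○○○○●●○○○
○○○●○○○○○
○○○●○●^○○
○○○○●●○○○
○○○○○●●○○
○○○○○○○○○
[26] ○○○○○○○○○
○○○○○○○○○
○○○○○○○○○
○○○○●●○○○
○○○●○○○○○
○○○●○●●>○
○○○○●●○○○
○○○○○●●○○
○○○○○○○○○
[27] ○○○○○○○○○
○○○○○○○○○
○○○○○○○○○
○○○○●●○○○
○○○●○○○○○
○○○●○●●●○
○○○○●●○v○
○○○○○●●○○
○○○○○○○○○
[28] ○○○○○○○○○
○○○○○○○○○
○○○○○○○○○
○○○○●●○○○
○○○●○○○○○
○○○●○●●●○
○○○○●●<●○
○○○○○●●○○
○○○○○○○○○
[29] ○○○○○○○○○
○○○○○○○○○
○○○○○○○○○
○○○○●●○○○
○○○●○○○○○
○○○●○●^●○
○○○○●●●●○
○○○○○●●○○
○○○○○○○○○
[30] ○○○○○○○○○
○○○○○○○○○
○○○○○○○○○
○○○○●●○○○
○○○●○○○○○
○○○●○<○●○
○○○○●●●●○
○○○○○●●○○
○○○○○○○○○
[31] ○○○○○○○○○
○○○○○○○○○
○○○○○○○○○
○○○○●●○○○
○○○●○○○○○
○○○●○○○●○
○○○○●v●●○
○○○○○●●○○
○○○○○○○○○
[32] ○○○○○○○○○
○○○○○○○○○
○○○○○○○○○
○○○○●●○○○
○○○●○○○○○
○○○●○○○●○
○○○○●○>●○
○○○○○●●○○
○○○○○○○○○
[33] ○○○○○○○○○
○○○○○○○○○
○○○○○○○○○
○○○○●●○○○
○○○●○○○○○
○○○●○○^●○
○○○○●○○●○
○○○○○●●○○
○○○○○○○○○
[34] ○○○○○○○○○
○○○○○○○○○
○○○○○○○○○
○○○○●●○○○
○○○●○○○○○
○○○●○○●>○
○○○○●○○●○
○○○○○●●○○
○○○○○○○○○
[35] ○○○○○○○○○
○○○○○○○○○
○○○○○○○○○
○○○○●●○○○
○○○●○○○^○
○○○●○○●○○
○○○○●○○●○
○○○○○●●○○
○○○○○○○○○
[36] ○○○○○○○○○
○○○○○○○○○
○○○○○○○○○
○○○○●●○○○
○○○●○○○●>
○○○●○○●○○
○○○○●○○●○
○○○○○●●○○
○○○○○○○○○
[37] ○○○○○○○○○
○○○○○○○○○
○○○○○○○○○
○○○○●●○○○
○○○●○○○●●
○○○●○○●○v
○○○○●○○●○
○○○○○●●○○
○○○○○○○○○
[38] ○○○○○○○○○
○○○○○○○○○
○○○○○○○○○
○○○○●●○○○
○○○●○○○●●
○○○●○○●<●
○○○○●○○●○
○○○○○●●○○
○○○○○○○○○
[39] ○○○○○○○○○
○○○○○○○○○
○○○○○○○○○
○○○○●●○○○
○○○●○○○^●
○○○●○○●●●
○○○○●○○●○
○○○○○●●○○
○○○○○○○○○
[40] ○○○○○○○○○
○○○○○○○○○
○○○○○○○○○
○○○○●●○○○
○○○●○○<○●
○○○●○○●●●
○○○○●○○●○
○○○○○●●○○
○○○○○○○○○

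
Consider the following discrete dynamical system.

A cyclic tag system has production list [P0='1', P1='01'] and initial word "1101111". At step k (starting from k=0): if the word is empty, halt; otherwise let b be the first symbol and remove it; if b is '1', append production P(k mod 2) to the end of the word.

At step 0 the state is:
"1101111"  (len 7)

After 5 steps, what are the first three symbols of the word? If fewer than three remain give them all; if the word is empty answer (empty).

111

gen 0: "1101111"  (len 7)
gen 1: "1011111"  (len 7)
gen 2: "01111101"  (len 8)
gen 3: "1111101"  (len 7)
gen 4: "11110101"  (len 8)
gen 5: "11101011"  (len 8)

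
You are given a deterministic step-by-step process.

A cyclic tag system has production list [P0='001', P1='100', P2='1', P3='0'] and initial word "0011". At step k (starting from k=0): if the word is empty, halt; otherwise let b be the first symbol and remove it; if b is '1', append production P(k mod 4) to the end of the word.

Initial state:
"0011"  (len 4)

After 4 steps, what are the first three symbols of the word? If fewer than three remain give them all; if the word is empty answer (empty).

[0] "0011"  (len 4)
[1] "011"  (len 3)
[2] "11"  (len 2)
[3] "11"  (len 2)
[4] "10"  (len 2)

10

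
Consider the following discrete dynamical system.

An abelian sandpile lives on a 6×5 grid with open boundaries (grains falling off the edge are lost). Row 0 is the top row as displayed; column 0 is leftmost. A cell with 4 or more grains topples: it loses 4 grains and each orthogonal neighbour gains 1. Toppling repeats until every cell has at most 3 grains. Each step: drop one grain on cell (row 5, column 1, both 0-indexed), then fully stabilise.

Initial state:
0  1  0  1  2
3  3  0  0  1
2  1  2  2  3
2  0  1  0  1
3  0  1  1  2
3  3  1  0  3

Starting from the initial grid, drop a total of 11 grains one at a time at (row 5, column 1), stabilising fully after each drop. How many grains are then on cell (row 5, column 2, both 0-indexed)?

[0] 0  1  0  1  2
3  3  0  0  1
2  1  2  2  3
2  0  1  0  1
3  0  1  1  2
3  3  1  0  3
[1] 0  1  0  1  2
3  3  0  0  1
2  1  2  2  3
3  0  1  0  1
0  2  1  1  2
1  1  2  0  3
[2] 0  1  0  1  2
3  3  0  0  1
2  1  2  2  3
3  0  1  0  1
0  2  1  1  2
1  2  2  0  3
[3] 0  1  0  1  2
3  3  0  0  1
2  1  2  2  3
3  0  1  0  1
0  2  1  1  2
1  3  2  0  3
[4] 0  1  0  1  2
3  3  0  0  1
2  1  2  2  3
3  0  1  0  1
0  3  1  1  2
2  0  3  0  3
[5] 0  1  0  1  2
3  3  0  0  1
2  1  2  2  3
3  0  1  0  1
0  3  1  1  2
2  1  3  0  3
[6] 0  1  0  1  2
3  3  0  0  1
2  1  2  2  3
3  0  1  0  1
0  3  1  1  2
2  2  3  0  3
[7] 0  1  0  1  2
3  3  0  0  1
2  1  2  2  3
3  0  1  0  1
0  3  1  1  2
2  3  3  0  3
[8] 0  1  0  1  2
3  3  0  0  1
2  1  2  2  3
3  1  1  0  1
1  0  3  1  2
3  2  0  1  3
[9] 0  1  0  1  2
3  3  0  0  1
2  1  2  2  3
3  1  1  0  1
1  0  3  1  2
3  3  0  1  3
[10] 0  1  0  1  2
3  3  0  0  1
2  1  2  2  3
3  1  1  0  1
2  1  3  1  2
0  1  1  1  3
[11] 0  1  0  1  2
3  3  0  0  1
2  1  2  2  3
3  1  1  0  1
2  1  3  1  2
0  2  1  1  3

1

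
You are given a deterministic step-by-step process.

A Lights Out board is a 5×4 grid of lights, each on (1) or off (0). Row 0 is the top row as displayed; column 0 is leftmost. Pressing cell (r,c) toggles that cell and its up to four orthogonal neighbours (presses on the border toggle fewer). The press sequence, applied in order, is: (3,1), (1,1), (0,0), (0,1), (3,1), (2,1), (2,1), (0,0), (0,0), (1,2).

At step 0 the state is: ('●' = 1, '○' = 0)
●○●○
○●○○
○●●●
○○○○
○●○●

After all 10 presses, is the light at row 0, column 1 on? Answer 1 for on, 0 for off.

k=0  ●○●○
○●○○
○●●●
○○○○
○●○●
k=1  ●○●○
○●○○
○○●●
●●●○
○○○●
k=2  ●●●○
●○●○
○●●●
●●●○
○○○●
k=3  ○○●○
○○●○
○●●●
●●●○
○○○●
k=4  ●●○○
○●●○
○●●●
●●●○
○○○●
k=5  ●●○○
○●●○
○○●●
○○○○
○●○●
k=6  ●●○○
○○●○
●●○●
○●○○
○●○●
k=7  ●●○○
○●●○
○○●●
○○○○
○●○●
k=8  ○○○○
●●●○
○○●●
○○○○
○●○●
k=9  ●●○○
○●●○
○○●●
○○○○
○●○●
k=10  ●●●○
○○○●
○○○●
○○○○
○●○●

1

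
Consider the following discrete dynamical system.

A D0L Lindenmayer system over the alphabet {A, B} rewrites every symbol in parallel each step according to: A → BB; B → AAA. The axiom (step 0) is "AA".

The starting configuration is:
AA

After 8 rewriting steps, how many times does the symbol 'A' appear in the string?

[0] AA
[1] BBBB
[2] AAAAAAAAAAAA
[3] BBBBBBBBBBBBBBBBBBBBBBBB
[4] AAAAAAAAAAAAAAAAAAAAAAAAAAAAAAAAAAAAAAAAAAAAAAAAAAAAAAAAAAAAAAAAAAAAAAAA
[5] BBBBBBBBBBBBBBBBBBBBBBBBBBBBBBBBBBBBBBBBBBBBBBBBBBBBBBBBBB…BBBBBBBBBBBBBBBBBBBBBBBBBBBBBBBBBBBBBBBBBBBBBBBBBBBBBBBBBB  (len 144)
[6] AAAAAAAAAAAAAAAAAAAAAAAAAAAAAAAAAAAAAAAAAAAAAAAAAAAAAAAAAA…AAAAAAAAAAAAAAAAAAAAAAAAAAAAAAAAAAAAAAAAAAAAAAAAAAAAAAAAAA  (len 432)
[7] BBBBBBBBBBBBBBBBBBBBBBBBBBBBBBBBBBBBBBBBBBBBBBBBBBBBBBBBBB…BBBBBBBBBBBBBBBBBBBBBBBBBBBBBBBBBBBBBBBBBBBBBBBBBBBBBBBBBB  (len 864)
[8] AAAAAAAAAAAAAAAAAAAAAAAAAAAAAAAAAAAAAAAAAAAAAAAAAAAAAAAAAA…AAAAAAAAAAAAAAAAAAAAAAAAAAAAAAAAAAAAAAAAAAAAAAAAAAAAAAAAAA  (len 2592)

2592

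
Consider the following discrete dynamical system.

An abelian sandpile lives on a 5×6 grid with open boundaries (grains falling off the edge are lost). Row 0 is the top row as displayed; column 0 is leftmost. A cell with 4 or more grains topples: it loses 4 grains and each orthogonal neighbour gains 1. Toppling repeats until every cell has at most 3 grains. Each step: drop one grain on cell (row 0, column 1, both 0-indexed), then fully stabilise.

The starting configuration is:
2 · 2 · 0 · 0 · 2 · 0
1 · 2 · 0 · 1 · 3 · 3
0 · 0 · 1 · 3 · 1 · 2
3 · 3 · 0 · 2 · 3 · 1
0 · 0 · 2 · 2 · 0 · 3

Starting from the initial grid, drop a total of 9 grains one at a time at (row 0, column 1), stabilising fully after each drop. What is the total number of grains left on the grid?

0) 2 · 2 · 0 · 0 · 2 · 0
1 · 2 · 0 · 1 · 3 · 3
0 · 0 · 1 · 3 · 1 · 2
3 · 3 · 0 · 2 · 3 · 1
0 · 0 · 2 · 2 · 0 · 3
1) 2 · 3 · 0 · 0 · 2 · 0
1 · 2 · 0 · 1 · 3 · 3
0 · 0 · 1 · 3 · 1 · 2
3 · 3 · 0 · 2 · 3 · 1
0 · 0 · 2 · 2 · 0 · 3
2) 3 · 0 · 1 · 0 · 2 · 0
1 · 3 · 0 · 1 · 3 · 3
0 · 0 · 1 · 3 · 1 · 2
3 · 3 · 0 · 2 · 3 · 1
0 · 0 · 2 · 2 · 0 · 3
3) 3 · 1 · 1 · 0 · 2 · 0
1 · 3 · 0 · 1 · 3 · 3
0 · 0 · 1 · 3 · 1 · 2
3 · 3 · 0 · 2 · 3 · 1
0 · 0 · 2 · 2 · 0 · 3
4) 3 · 2 · 1 · 0 · 2 · 0
1 · 3 · 0 · 1 · 3 · 3
0 · 0 · 1 · 3 · 1 · 2
3 · 3 · 0 · 2 · 3 · 1
0 · 0 · 2 · 2 · 0 · 3
5) 3 · 3 · 1 · 0 · 2 · 0
1 · 3 · 0 · 1 · 3 · 3
0 · 0 · 1 · 3 · 1 · 2
3 · 3 · 0 · 2 · 3 · 1
0 · 0 · 2 · 2 · 0 · 3
6) 0 · 2 · 2 · 0 · 2 · 0
3 · 0 · 1 · 1 · 3 · 3
0 · 1 · 1 · 3 · 1 · 2
3 · 3 · 0 · 2 · 3 · 1
0 · 0 · 2 · 2 · 0 · 3
7) 0 · 3 · 2 · 0 · 2 · 0
3 · 0 · 1 · 1 · 3 · 3
0 · 1 · 1 · 3 · 1 · 2
3 · 3 · 0 · 2 · 3 · 1
0 · 0 · 2 · 2 · 0 · 3
8) 1 · 0 · 3 · 0 · 2 · 0
3 · 1 · 1 · 1 · 3 · 3
0 · 1 · 1 · 3 · 1 · 2
3 · 3 · 0 · 2 · 3 · 1
0 · 0 · 2 · 2 · 0 · 3
9) 1 · 1 · 3 · 0 · 2 · 0
3 · 1 · 1 · 1 · 3 · 3
0 · 1 · 1 · 3 · 1 · 2
3 · 3 · 0 · 2 · 3 · 1
0 · 0 · 2 · 2 · 0 · 3

46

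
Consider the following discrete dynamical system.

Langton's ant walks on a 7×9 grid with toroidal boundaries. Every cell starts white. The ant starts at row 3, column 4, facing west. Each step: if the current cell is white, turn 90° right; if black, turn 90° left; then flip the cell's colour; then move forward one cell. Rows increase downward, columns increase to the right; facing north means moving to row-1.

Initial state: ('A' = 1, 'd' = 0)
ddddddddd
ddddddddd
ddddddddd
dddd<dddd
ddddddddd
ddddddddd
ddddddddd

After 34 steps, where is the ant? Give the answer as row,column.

k=0  ddddddddd
ddddddddd
ddddddddd
dddd<dddd
ddddddddd
ddddddddd
ddddddddd
k=1  ddddddddd
ddddddddd
dddd^dddd
ddddAdddd
ddddddddd
ddddddddd
ddddddddd
k=2  ddddddddd
ddddddddd
ddddA>ddd
ddddAdddd
ddddddddd
ddddddddd
ddddddddd
k=3  ddddddddd
ddddddddd
ddddAAddd
ddddAvddd
ddddddddd
ddddddddd
ddddddddd
k=4  ddddddddd
ddddddddd
ddddAAddd
dddd<Addd
ddddddddd
ddddddddd
ddddddddd
k=5  ddddddddd
ddddddddd
ddddAAddd
dddddAddd
ddddvdddd
ddddddddd
ddddddddd
k=6  ddddddddd
ddddddddd
ddddAAddd
dddddAddd
ddd<Adddd
ddddddddd
ddddddddd
k=7  ddddddddd
ddddddddd
ddddAAddd
ddd^dAddd
dddAAdddd
ddddddddd
ddddddddd
k=8  ddddddddd
ddddddddd
ddddAAddd
dddA>Addd
dddAAdddd
ddddddddd
ddddddddd
k=9  ddddddddd
ddddddddd
ddddAAddd
dddAAAddd
dddAvdddd
ddddddddd
ddddddddd
k=10  ddddddddd
ddddddddd
ddddAAddd
dddAAAddd
dddAd>ddd
ddddddddd
ddddddddd
k=11  ddddddddd
ddddddddd
ddddAAddd
dddAAAddd
dddAdAddd
dddddvddd
ddddddddd
k=12  ddddddddd
ddddddddd
ddddAAddd
dddAAAddd
dddAdAddd
dddd<Addd
ddddddddd
k=13  ddddddddd
ddddddddd
ddddAAddd
dddAAAddd
dddA^Addd
ddddAAddd
ddddddddd
k=14  ddddddddd
ddddddddd
ddddAAddd
dddAAAddd
dddAA>ddd
ddddAAddd
ddddddddd
k=15  ddddddddd
ddddddddd
ddddAAddd
dddAA^ddd
dddAAdddd
ddddAAddd
ddddddddd
k=16  ddddddddd
ddddddddd
ddddAAddd
dddA<dddd
dddAAdddd
ddddAAddd
ddddddddd
k=17  ddddddddd
ddddddddd
ddddAAddd
dddAddddd
dddAvdddd
ddddAAddd
ddddddddd
k=18  ddddddddd
ddddddddd
ddddAAddd
dddAddddd
dddAd>ddd
ddddAAddd
ddddddddd
k=19  ddddddddd
ddddddddd
ddddAAddd
dddAddddd
dddAdAddd
ddddAvddd
ddddddddd
k=20  ddddddddd
ddddddddd
ddddAAddd
dddAddddd
dddAdAddd
ddddAd>dd
ddddddddd
k=21  ddddddddd
ddddddddd
ddddAAddd
dddAddddd
dddAdAddd
ddddAdAdd
ddddddvdd
k=22  ddddddddd
ddddddddd
ddddAAddd
dddAddddd
dddAdAddd
ddddAdAdd
ddddd<Add
k=23  ddddddddd
ddddddddd
ddddAAddd
dddAddddd
dddAdAddd
ddddA^Add
dddddAAdd
k=24  ddddddddd
ddddddddd
ddddAAddd
dddAddddd
dddAdAddd
ddddAA>dd
dddddAAdd
k=25  ddddddddd
ddddddddd
ddddAAddd
dddAddddd
dddAdA^dd
ddddAAddd
dddddAAdd
k=26  ddddddddd
ddddddddd
ddddAAddd
dddAddddd
dddAdAA>d
ddddAAddd
dddddAAdd
k=27  ddddddddd
ddddddddd
ddddAAddd
dddAddddd
dddAdAAAd
ddddAAdvd
dddddAAdd
k=28  ddddddddd
ddddddddd
ddddAAddd
dddAddddd
dddAdAAAd
ddddAA<Ad
dddddAAdd
k=29  ddddddddd
ddddddddd
ddddAAddd
dddAddddd
dddAdA^Ad
ddddAAAAd
dddddAAdd
k=30  ddddddddd
ddddddddd
ddddAAddd
dddAddddd
dddAd<dAd
ddddAAAAd
dddddAAdd
k=31  ddddddddd
ddddddddd
ddddAAddd
dddAddddd
dddAdddAd
ddddAvAAd
dddddAAdd
k=32  ddddddddd
ddddddddd
ddddAAddd
dddAddddd
dddAdddAd
ddddAd>Ad
dddddAAdd
k=33  ddddddddd
ddddddddd
ddddAAddd
dddAddddd
dddAdd^Ad
ddddAddAd
dddddAAdd
k=34  ddddddddd
ddddddddd
ddddAAddd
dddAddddd
dddAddA>d
ddddAddAd
dddddAAdd

4,7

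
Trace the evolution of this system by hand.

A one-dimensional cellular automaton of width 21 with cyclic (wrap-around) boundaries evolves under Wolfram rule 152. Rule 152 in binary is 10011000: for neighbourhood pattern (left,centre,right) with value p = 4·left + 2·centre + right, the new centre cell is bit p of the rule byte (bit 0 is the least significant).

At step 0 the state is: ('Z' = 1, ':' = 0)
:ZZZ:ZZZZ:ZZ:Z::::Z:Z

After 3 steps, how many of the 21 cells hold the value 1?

k=0  :ZZZ:ZZZZ:ZZ:Z::::Z:Z
k=1  :ZZ::ZZZ::Z:::Z::::::
k=2  :Z:Z:ZZ:Z::Z:::Z:::::
k=3  :::::Z:::Z::Z:::Z::::

4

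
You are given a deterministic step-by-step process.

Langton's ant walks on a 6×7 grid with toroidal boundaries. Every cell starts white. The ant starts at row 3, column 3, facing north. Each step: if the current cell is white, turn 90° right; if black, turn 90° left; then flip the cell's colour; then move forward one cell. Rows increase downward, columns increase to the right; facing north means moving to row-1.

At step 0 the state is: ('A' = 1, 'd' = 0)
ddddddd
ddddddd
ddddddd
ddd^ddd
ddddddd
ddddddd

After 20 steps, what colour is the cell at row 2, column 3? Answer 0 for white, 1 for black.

1

t=0: ddddddd
ddddddd
ddddddd
ddd^ddd
ddddddd
ddddddd
t=1: ddddddd
ddddddd
ddddddd
dddA>dd
ddddddd
ddddddd
t=2: ddddddd
ddddddd
ddddddd
dddAAdd
ddddvdd
ddddddd
t=3: ddddddd
ddddddd
ddddddd
dddAAdd
ddd<Add
ddddddd
t=4: ddddddd
ddddddd
ddddddd
ddd^Add
dddAAdd
ddddddd
t=5: ddddddd
ddddddd
ddddddd
dd<dAdd
dddAAdd
ddddddd
t=6: ddddddd
ddddddd
dd^dddd
ddAdAdd
dddAAdd
ddddddd
t=7: ddddddd
ddddddd
ddA>ddd
ddAdAdd
dddAAdd
ddddddd
t=8: ddddddd
ddddddd
ddAAddd
ddAvAdd
dddAAdd
ddddddd
t=9: ddddddd
ddddddd
ddAAddd
dd<AAdd
dddAAdd
ddddddd
t=10: ddddddd
ddddddd
ddAAddd
dddAAdd
ddvAAdd
ddddddd
t=11: ddddddd
ddddddd
ddAAddd
dddAAdd
d<AAAdd
ddddddd
t=12: ddddddd
ddddddd
ddAAddd
d^dAAdd
dAAAAdd
ddddddd
t=13: ddddddd
ddddddd
ddAAddd
dA>AAdd
dAAAAdd
ddddddd
t=14: ddddddd
ddddddd
ddAAddd
dAAAAdd
dAvAAdd
ddddddd
t=15: ddddddd
ddddddd
ddAAddd
dAAAAdd
dAd>Add
ddddddd
t=16: ddddddd
ddddddd
ddAAddd
dAA^Add
dAddAdd
ddddddd
t=17: ddddddd
ddddddd
ddAAddd
dA<dAdd
dAddAdd
ddddddd
t=18: ddddddd
ddddddd
ddAAddd
dAddAdd
dAvdAdd
ddddddd
t=19: ddddddd
ddddddd
ddAAddd
dAddAdd
d<AdAdd
ddddddd
t=20: ddddddd
ddddddd
ddAAddd
dAddAdd
ddAdAdd
dvddddd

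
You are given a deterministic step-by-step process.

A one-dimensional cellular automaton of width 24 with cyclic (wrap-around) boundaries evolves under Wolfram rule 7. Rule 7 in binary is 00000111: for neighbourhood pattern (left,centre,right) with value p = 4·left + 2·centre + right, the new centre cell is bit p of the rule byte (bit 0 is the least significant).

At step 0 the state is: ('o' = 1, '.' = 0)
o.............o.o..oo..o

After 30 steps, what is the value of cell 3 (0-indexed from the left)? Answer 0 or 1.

0

[0] o.............o.o..oo..o
[1] ..ooooooooooooo.o.o...o.
[2] oo..............o.o.ooo.
[3] ...oooooooooooooo.o.....
[4] ooo...............o.oooo
[5] ....ooooooooooooooo.....
[6] oooo................oooo
[7] .....ooooooooooooooo....
[8] ooooo................ooo
[9] ......ooooooooooooooo...
[10] oooooo................oo
[11] .......ooooooooooooooo..
[12] ooooooo................o
[13] ........ooooooooooooooo.
[14] oooooooo................
[15] .........ooooooooooooooo
[16] .oooooooo...............
[17] o.........oooooooooooooo
[18] ..oooooooo..............
[19] oo.........ooooooooooooo
[20] ...oooooooo.............
[21] ooo.........oooooooooooo
[22] ....oooooooo............
[23] oooo.........ooooooooooo
[24] .....oooooooo...........
[25] ooooo.........oooooooooo
[26] ......oooooooo..........
[27] oooooo.........ooooooooo
[28] .......oooooooo.........
[29] ooooooo.........oooooooo
[30] ........oooooooo........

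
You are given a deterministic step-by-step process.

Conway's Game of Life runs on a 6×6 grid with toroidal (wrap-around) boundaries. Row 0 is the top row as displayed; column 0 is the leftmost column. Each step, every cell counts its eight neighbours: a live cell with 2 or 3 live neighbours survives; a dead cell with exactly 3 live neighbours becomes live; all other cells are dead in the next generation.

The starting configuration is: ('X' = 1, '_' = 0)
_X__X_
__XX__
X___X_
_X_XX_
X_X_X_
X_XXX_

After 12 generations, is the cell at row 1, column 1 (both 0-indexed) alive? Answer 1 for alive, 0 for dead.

k=0  _X__X_
__XX__
X___X_
_X_XX_
X_X_X_
X_XXX_
k=1  _X__XX
_XXXXX
_X__XX
XXX_X_
X_____
X_X_X_
k=2  ______
_X____
______
__XXX_
X_X___
X__XX_
k=3  ______
______
__XX__
_XXX__
__X___
_X_X_X
k=4  ______
______
_X_X__
_X____
X___X_
__X___
k=5  ______
______
__X___
XXX___
_X____
______
k=6  ______
______
__X___
X_X___
XXX___
______
k=7  ______
______
_X____
X_XX__
X_X___
_X____
k=8  ______
______
_XX___
X_XX__
X_XX__
_X____
k=9  ______
______
_XXX__
X_____
X__X__
_XX___
k=10  ______
__X___
_XX___
X__X__
X_X___
_XX___
k=11  _XX___
_XX___
_XXX__
X__X__
X_XX__
_XX___
k=12  X__X__
X_____
X__X__
X___X_
X__X__
X_____

0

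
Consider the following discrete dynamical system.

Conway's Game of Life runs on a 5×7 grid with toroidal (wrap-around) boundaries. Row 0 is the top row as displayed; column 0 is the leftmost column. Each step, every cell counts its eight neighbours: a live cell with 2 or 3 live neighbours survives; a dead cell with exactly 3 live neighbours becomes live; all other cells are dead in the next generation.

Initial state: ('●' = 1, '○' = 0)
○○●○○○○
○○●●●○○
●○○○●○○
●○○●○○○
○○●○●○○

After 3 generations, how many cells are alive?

18

gen 0: ○○●○○○○
○○●●●○○
●○○○●○○
●○○●○○○
○○●○●○○
gen 1: ○●●○●○○
○●●○●○○
○●●○●○○
○●○●●○○
○●●○○○○
gen 2: ●○○○○○○
●○○○●●○
●○○○●●○
●○○○●○○
●○○○●○○
gen 3: ●●○○●●○
●●○○●●○
●●○●○○○
●●○●●○○
●●○○○○●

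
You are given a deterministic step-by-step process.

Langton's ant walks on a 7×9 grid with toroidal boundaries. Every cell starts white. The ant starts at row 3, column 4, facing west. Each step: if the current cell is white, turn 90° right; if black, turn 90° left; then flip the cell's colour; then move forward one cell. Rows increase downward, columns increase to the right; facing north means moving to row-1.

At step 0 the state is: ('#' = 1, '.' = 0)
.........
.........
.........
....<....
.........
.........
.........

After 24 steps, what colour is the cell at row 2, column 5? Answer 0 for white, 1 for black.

1

[0] .........
.........
.........
....<....
.........
.........
.........
[1] .........
.........
....^....
....#....
.........
.........
.........
[2] .........
.........
....#>...
....#....
.........
.........
.........
[3] .........
.........
....##...
....#v...
.........
.........
.........
[4] .........
.........
....##...
....<#...
.........
.........
.........
[5] .........
.........
....##...
.....#...
....v....
.........
.........
[6] .........
.........
....##...
.....#...
...<#....
.........
.........
[7] .........
.........
....##...
...^.#...
...##....
.........
.........
[8] .........
.........
....##...
...#>#...
...##....
.........
.........
[9] .........
.........
....##...
...###...
...#v....
.........
.........
[10] .........
.........
....##...
...###...
...#.>...
.........
.........
[11] .........
.........
....##...
...###...
...#.#...
.....v...
.........
[12] .........
.........
....##...
...###...
...#.#...
....<#...
.........
[13] .........
.........
....##...
...###...
...#^#...
....##...
.........
[14] .........
.........
....##...
...###...
...##>...
....##...
.........
[15] .........
.........
....##...
...##^...
...##....
....##...
.........
[16] .........
.........
....##...
...#<....
...##....
....##...
.........
[17] .........
.........
....##...
...#.....
...#v....
....##...
.........
[18] .........
.........
....##...
...#.....
...#.>...
....##...
.........
[19] .........
.........
....##...
...#.....
...#.#...
....#v...
.........
[20] .........
.........
....##...
...#.....
...#.#...
....#.>..
.........
[21] .........
.........
....##...
...#.....
...#.#...
....#.#..
......v..
[22] .........
.........
....##...
...#.....
...#.#...
....#.#..
.....<#..
[23] .........
.........
....##...
...#.....
...#.#...
....#^#..
.....##..
[24] .........
.........
....##...
...#.....
...#.#...
....##>..
.....##..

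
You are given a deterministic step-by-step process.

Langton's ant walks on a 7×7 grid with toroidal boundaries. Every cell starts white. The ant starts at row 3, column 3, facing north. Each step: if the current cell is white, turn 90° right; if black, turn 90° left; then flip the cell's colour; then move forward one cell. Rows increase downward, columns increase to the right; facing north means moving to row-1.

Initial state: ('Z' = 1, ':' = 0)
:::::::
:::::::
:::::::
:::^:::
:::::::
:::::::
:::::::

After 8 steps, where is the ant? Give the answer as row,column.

t=0: :::::::
:::::::
:::::::
:::^:::
:::::::
:::::::
:::::::
t=1: :::::::
:::::::
:::::::
:::Z>::
:::::::
:::::::
:::::::
t=2: :::::::
:::::::
:::::::
:::ZZ::
::::v::
:::::::
:::::::
t=3: :::::::
:::::::
:::::::
:::ZZ::
:::<Z::
:::::::
:::::::
t=4: :::::::
:::::::
:::::::
:::^Z::
:::ZZ::
:::::::
:::::::
t=5: :::::::
:::::::
:::::::
::<:Z::
:::ZZ::
:::::::
:::::::
t=6: :::::::
:::::::
::^::::
::Z:Z::
:::ZZ::
:::::::
:::::::
t=7: :::::::
:::::::
::Z>:::
::Z:Z::
:::ZZ::
:::::::
:::::::
t=8: :::::::
:::::::
::ZZ:::
::ZvZ::
:::ZZ::
:::::::
:::::::

3,3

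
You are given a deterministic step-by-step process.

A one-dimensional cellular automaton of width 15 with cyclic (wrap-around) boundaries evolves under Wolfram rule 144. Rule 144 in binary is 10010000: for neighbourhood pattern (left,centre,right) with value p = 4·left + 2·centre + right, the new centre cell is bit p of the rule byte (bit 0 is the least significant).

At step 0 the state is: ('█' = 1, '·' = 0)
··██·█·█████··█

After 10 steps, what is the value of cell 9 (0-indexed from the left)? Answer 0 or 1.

1

gen 0: ··██·█·█████··█
gen 1: █·······███·█··
gen 2: ·█·······█···█·
gen 3: ··█·······█···█
gen 4: █··█·······█···
gen 5: ·█··█·······█··
gen 6: ··█··█·······█·
gen 7: ···█··█·······█
gen 8: █···█··█·······
gen 9: ·█···█··█······
gen 10: ··█···█··█·····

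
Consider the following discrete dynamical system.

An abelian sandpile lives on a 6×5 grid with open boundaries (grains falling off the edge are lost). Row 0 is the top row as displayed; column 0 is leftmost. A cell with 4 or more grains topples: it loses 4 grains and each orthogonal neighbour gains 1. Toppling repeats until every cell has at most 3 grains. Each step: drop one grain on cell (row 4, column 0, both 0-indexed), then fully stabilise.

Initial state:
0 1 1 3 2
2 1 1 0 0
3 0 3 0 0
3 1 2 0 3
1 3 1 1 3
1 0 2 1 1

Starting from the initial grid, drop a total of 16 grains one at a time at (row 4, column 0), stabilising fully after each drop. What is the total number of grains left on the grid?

t=0: 0 1 1 3 2
2 1 1 0 0
3 0 3 0 0
3 1 2 0 3
1 3 1 1 3
1 0 2 1 1
t=1: 0 1 1 3 2
2 1 1 0 0
3 0 3 0 0
3 1 2 0 3
2 3 1 1 3
1 0 2 1 1
t=2: 0 1 1 3 2
2 1 1 0 0
3 0 3 0 0
3 1 2 0 3
3 3 1 1 3
1 0 2 1 1
t=3: 0 1 1 3 2
3 1 1 0 0
0 1 3 0 0
1 3 2 0 3
2 0 2 1 3
2 1 2 1 1
t=4: 0 1 1 3 2
3 1 1 0 0
0 1 3 0 0
1 3 2 0 3
3 0 2 1 3
2 1 2 1 1
t=5: 0 1 1 3 2
3 1 1 0 0
0 1 3 0 0
2 3 2 0 3
0 1 2 1 3
3 1 2 1 1
t=6: 0 1 1 3 2
3 1 1 0 0
0 1 3 0 0
2 3 2 0 3
1 1 2 1 3
3 1 2 1 1
t=7: 0 1 1 3 2
3 1 1 0 0
0 1 3 0 0
2 3 2 0 3
2 1 2 1 3
3 1 2 1 1
t=8: 0 1 1 3 2
3 1 1 0 0
0 1 3 0 0
2 3 2 0 3
3 1 2 1 3
3 1 2 1 1
t=9: 0 1 1 3 2
3 1 1 0 0
0 1 3 0 0
3 3 2 0 3
1 2 2 1 3
0 2 2 1 1
t=10: 0 1 1 3 2
3 1 1 0 0
0 1 3 0 0
3 3 2 0 3
2 2 2 1 3
0 2 2 1 1
t=11: 0 1 1 3 2
3 1 1 0 0
0 1 3 0 0
3 3 2 0 3
3 2 2 1 3
0 2 2 1 1
t=12: 0 1 1 3 2
3 1 1 0 0
1 2 3 0 0
1 1 3 0 3
2 0 3 1 3
1 3 2 1 1
t=13: 0 1 1 3 2
3 1 1 0 0
1 2 3 0 0
1 1 3 0 3
3 0 3 1 3
1 3 2 1 1
t=14: 0 1 1 3 2
3 1 1 0 0
1 2 3 0 0
2 1 3 0 3
0 1 3 1 3
2 3 2 1 1
t=15: 0 1 1 3 2
3 1 1 0 0
1 2 3 0 0
2 1 3 0 3
1 1 3 1 3
2 3 2 1 1
t=16: 0 1 1 3 2
3 1 1 0 0
1 2 3 0 0
2 1 3 0 3
2 1 3 1 3
2 3 2 1 1

46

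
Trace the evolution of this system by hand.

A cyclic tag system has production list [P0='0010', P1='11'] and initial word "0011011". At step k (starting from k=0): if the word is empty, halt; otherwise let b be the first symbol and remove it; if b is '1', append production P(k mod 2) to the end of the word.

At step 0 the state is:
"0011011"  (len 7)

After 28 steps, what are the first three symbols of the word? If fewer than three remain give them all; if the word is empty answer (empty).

gen 0: "0011011"  (len 7)
gen 1: "011011"  (len 6)
gen 2: "11011"  (len 5)
gen 3: "10110010"  (len 8)
gen 4: "011001011"  (len 9)
gen 5: "11001011"  (len 8)
gen 6: "100101111"  (len 9)
gen 7: "001011110010"  (len 12)
gen 8: "01011110010"  (len 11)
gen 9: "1011110010"  (len 10)
gen 10: "01111001011"  (len 11)
gen 11: "1111001011"  (len 10)
gen 12: "11100101111"  (len 11)
gen 13: "11001011110010"  (len 14)
gen 14: "100101111001011"  (len 15)
gen 15: "001011110010110010"  (len 18)
gen 16: "01011110010110010"  (len 17)
gen 17: "1011110010110010"  (len 16)
gen 18: "01111001011001011"  (len 17)
gen 19: "1111001011001011"  (len 16)
gen 20: "11100101100101111"  (len 17)
gen 21: "11001011001011110010"  (len 20)
gen 22: "100101100101111001011"  (len 21)
gen 23: "001011001011110010110010"  (len 24)
gen 24: "01011001011110010110010"  (len 23)
gen 25: "1011001011110010110010"  (len 22)
gen 26: "01100101111001011001011"  (len 23)
gen 27: "1100101111001011001011"  (len 22)
gen 28: "10010111100101100101111"  (len 23)

100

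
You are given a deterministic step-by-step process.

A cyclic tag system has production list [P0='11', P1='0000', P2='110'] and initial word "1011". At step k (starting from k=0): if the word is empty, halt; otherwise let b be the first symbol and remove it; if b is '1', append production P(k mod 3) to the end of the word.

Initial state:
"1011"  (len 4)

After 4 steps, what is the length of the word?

0) "1011"  (len 4)
1) "01111"  (len 5)
2) "1111"  (len 4)
3) "111110"  (len 6)
4) "1111011"  (len 7)

7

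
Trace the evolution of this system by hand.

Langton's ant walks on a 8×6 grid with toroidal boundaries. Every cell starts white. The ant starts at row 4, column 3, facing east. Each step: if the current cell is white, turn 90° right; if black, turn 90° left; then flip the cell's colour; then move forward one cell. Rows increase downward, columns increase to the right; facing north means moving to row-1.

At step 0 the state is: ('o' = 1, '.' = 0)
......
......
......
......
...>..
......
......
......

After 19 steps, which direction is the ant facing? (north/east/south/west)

north

k=0  ......
......
......
......
...>..
......
......
......
k=1  ......
......
......
......
...o..
...v..
......
......
k=2  ......
......
......
......
...o..
..<o..
......
......
k=3  ......
......
......
......
..^o..
..oo..
......
......
k=4  ......
......
......
......
..o>..
..oo..
......
......
k=5  ......
......
......
...^..
..o...
..oo..
......
......
k=6  ......
......
......
...o>.
..o...
..oo..
......
......
k=7  ......
......
......
...oo.
..o.v.
..oo..
......
......
k=8  ......
......
......
...oo.
..o<o.
..oo..
......
......
k=9  ......
......
......
...^o.
..ooo.
..oo..
......
......
k=10  ......
......
......
..<.o.
..ooo.
..oo..
......
......
k=11  ......
......
..^...
..o.o.
..ooo.
..oo..
......
......
k=12  ......
......
..o>..
..o.o.
..ooo.
..oo..
......
......
k=13  ......
......
..oo..
..ovo.
..ooo.
..oo..
......
......
k=14  ......
......
..oo..
..<oo.
..ooo.
..oo..
......
......
k=15  ......
......
..oo..
...oo.
..voo.
..oo..
......
......
k=16  ......
......
..oo..
...oo.
...>o.
..oo..
......
......
k=17  ......
......
..oo..
...^o.
....o.
..oo..
......
......
k=18  ......
......
..oo..
..<.o.
....o.
..oo..
......
......
k=19  ......
......
..^o..
..o.o.
....o.
..oo..
......
......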